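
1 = 1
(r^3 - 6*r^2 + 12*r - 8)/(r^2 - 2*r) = r - 4 + 4/r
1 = 1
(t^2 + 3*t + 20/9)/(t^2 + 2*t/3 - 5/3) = (t + 4/3)/(t - 1)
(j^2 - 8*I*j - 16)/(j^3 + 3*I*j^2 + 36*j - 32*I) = (j - 4*I)/(j^2 + 7*I*j + 8)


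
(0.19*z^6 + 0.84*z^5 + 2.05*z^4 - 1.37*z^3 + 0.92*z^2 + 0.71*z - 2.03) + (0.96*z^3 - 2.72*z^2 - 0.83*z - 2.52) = 0.19*z^6 + 0.84*z^5 + 2.05*z^4 - 0.41*z^3 - 1.8*z^2 - 0.12*z - 4.55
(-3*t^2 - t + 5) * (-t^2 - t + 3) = 3*t^4 + 4*t^3 - 13*t^2 - 8*t + 15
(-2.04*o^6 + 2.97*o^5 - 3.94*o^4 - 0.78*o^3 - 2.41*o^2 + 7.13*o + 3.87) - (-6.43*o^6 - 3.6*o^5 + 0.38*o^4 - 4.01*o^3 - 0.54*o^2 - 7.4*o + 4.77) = 4.39*o^6 + 6.57*o^5 - 4.32*o^4 + 3.23*o^3 - 1.87*o^2 + 14.53*o - 0.899999999999999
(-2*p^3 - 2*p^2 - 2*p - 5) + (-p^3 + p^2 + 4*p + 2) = -3*p^3 - p^2 + 2*p - 3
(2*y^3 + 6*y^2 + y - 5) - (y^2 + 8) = 2*y^3 + 5*y^2 + y - 13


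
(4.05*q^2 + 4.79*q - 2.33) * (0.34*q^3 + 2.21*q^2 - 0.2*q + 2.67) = 1.377*q^5 + 10.5791*q^4 + 8.9837*q^3 + 4.7062*q^2 + 13.2553*q - 6.2211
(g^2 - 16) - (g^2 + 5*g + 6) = -5*g - 22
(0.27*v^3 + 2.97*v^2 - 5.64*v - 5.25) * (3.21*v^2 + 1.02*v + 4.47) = 0.8667*v^5 + 9.8091*v^4 - 13.8681*v^3 - 9.3294*v^2 - 30.5658*v - 23.4675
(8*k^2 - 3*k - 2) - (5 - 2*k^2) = 10*k^2 - 3*k - 7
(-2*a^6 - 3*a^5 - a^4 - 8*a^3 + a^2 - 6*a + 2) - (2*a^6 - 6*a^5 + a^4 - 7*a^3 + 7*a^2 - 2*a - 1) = -4*a^6 + 3*a^5 - 2*a^4 - a^3 - 6*a^2 - 4*a + 3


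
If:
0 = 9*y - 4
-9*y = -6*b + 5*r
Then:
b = 5*r/6 + 2/3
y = 4/9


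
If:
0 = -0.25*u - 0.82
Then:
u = -3.28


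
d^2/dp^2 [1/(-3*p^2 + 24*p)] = 2*(p*(p - 8) - 4*(p - 4)^2)/(3*p^3*(p - 8)^3)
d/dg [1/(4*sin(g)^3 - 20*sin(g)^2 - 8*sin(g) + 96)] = (-3*sin(g)^2 + 10*sin(g) + 2)*cos(g)/(4*(sin(g)^3 - 5*sin(g)^2 - 2*sin(g) + 24)^2)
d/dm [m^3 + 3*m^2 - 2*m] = 3*m^2 + 6*m - 2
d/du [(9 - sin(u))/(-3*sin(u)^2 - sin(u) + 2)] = (-3*sin(u)^2 + 54*sin(u) + 7)*cos(u)/(3*sin(u)^2 + sin(u) - 2)^2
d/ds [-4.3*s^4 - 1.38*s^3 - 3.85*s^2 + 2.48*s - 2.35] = -17.2*s^3 - 4.14*s^2 - 7.7*s + 2.48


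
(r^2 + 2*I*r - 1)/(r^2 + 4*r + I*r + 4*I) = (r + I)/(r + 4)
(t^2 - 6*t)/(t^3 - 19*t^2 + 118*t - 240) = t/(t^2 - 13*t + 40)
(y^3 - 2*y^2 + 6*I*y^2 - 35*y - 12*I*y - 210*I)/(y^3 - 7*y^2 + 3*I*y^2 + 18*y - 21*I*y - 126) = (y + 5)/(y - 3*I)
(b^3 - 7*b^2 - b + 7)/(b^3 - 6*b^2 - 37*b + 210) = (b^2 - 1)/(b^2 + b - 30)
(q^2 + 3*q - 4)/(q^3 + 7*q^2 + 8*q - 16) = 1/(q + 4)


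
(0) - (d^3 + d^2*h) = -d^3 - d^2*h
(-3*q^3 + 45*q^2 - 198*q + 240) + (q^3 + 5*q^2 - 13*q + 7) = -2*q^3 + 50*q^2 - 211*q + 247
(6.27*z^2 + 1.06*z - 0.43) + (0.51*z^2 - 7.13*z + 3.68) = 6.78*z^2 - 6.07*z + 3.25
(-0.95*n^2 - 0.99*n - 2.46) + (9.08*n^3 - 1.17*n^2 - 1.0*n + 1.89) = 9.08*n^3 - 2.12*n^2 - 1.99*n - 0.57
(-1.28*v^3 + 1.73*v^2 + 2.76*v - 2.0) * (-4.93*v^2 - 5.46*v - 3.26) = 6.3104*v^5 - 1.5401*v^4 - 18.8798*v^3 - 10.8494*v^2 + 1.9224*v + 6.52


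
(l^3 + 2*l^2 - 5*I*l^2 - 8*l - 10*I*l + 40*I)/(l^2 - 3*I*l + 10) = (l^2 + 2*l - 8)/(l + 2*I)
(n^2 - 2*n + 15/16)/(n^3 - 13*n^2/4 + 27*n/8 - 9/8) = (4*n - 5)/(2*(2*n^2 - 5*n + 3))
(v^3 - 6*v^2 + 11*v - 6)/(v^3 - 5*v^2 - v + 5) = (v^2 - 5*v + 6)/(v^2 - 4*v - 5)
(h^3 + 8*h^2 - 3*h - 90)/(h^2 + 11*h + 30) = h - 3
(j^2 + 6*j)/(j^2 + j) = (j + 6)/(j + 1)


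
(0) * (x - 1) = 0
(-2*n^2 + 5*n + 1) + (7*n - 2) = -2*n^2 + 12*n - 1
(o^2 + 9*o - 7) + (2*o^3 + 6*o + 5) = 2*o^3 + o^2 + 15*o - 2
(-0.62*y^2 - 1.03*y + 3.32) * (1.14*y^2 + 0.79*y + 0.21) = -0.7068*y^4 - 1.664*y^3 + 2.8409*y^2 + 2.4065*y + 0.6972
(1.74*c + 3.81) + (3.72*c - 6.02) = 5.46*c - 2.21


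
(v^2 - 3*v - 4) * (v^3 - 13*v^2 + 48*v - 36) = v^5 - 16*v^4 + 83*v^3 - 128*v^2 - 84*v + 144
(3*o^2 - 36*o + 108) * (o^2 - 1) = 3*o^4 - 36*o^3 + 105*o^2 + 36*o - 108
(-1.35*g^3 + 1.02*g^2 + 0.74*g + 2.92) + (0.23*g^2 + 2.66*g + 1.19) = -1.35*g^3 + 1.25*g^2 + 3.4*g + 4.11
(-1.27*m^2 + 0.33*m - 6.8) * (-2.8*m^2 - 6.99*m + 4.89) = 3.556*m^4 + 7.9533*m^3 + 10.523*m^2 + 49.1457*m - 33.252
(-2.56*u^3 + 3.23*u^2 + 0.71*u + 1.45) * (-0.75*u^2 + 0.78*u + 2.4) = 1.92*u^5 - 4.4193*u^4 - 4.1571*u^3 + 7.2183*u^2 + 2.835*u + 3.48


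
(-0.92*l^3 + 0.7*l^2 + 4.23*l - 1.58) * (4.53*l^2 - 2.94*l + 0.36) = -4.1676*l^5 + 5.8758*l^4 + 16.7727*l^3 - 19.3416*l^2 + 6.168*l - 0.5688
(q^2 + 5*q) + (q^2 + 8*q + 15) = 2*q^2 + 13*q + 15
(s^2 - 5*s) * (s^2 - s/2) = s^4 - 11*s^3/2 + 5*s^2/2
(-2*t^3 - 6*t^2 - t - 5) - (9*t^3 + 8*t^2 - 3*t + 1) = -11*t^3 - 14*t^2 + 2*t - 6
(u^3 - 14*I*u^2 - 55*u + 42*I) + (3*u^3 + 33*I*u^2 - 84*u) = 4*u^3 + 19*I*u^2 - 139*u + 42*I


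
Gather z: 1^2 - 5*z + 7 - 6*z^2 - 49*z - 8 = -6*z^2 - 54*z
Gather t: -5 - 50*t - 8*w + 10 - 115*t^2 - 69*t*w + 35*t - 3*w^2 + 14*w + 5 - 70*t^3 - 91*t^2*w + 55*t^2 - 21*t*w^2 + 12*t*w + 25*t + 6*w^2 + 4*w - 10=-70*t^3 + t^2*(-91*w - 60) + t*(-21*w^2 - 57*w + 10) + 3*w^2 + 10*w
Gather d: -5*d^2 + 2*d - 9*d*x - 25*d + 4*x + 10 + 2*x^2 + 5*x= -5*d^2 + d*(-9*x - 23) + 2*x^2 + 9*x + 10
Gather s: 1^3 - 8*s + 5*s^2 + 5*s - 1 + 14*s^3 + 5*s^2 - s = 14*s^3 + 10*s^2 - 4*s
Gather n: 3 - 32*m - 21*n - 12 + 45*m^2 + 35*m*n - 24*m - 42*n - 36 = 45*m^2 - 56*m + n*(35*m - 63) - 45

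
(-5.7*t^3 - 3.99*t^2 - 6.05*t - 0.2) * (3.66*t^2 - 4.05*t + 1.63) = -20.862*t^5 + 8.4816*t^4 - 15.2745*t^3 + 17.2668*t^2 - 9.0515*t - 0.326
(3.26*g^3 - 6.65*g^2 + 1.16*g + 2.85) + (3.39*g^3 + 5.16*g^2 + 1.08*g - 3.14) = 6.65*g^3 - 1.49*g^2 + 2.24*g - 0.29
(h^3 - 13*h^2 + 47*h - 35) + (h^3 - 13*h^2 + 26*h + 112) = 2*h^3 - 26*h^2 + 73*h + 77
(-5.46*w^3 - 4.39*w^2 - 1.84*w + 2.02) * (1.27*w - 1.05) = -6.9342*w^4 + 0.157700000000001*w^3 + 2.2727*w^2 + 4.4974*w - 2.121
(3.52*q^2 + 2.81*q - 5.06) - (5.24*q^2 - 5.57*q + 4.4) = -1.72*q^2 + 8.38*q - 9.46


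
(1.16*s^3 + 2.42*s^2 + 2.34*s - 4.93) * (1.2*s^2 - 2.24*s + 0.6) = 1.392*s^5 + 0.3056*s^4 - 1.9168*s^3 - 9.7056*s^2 + 12.4472*s - 2.958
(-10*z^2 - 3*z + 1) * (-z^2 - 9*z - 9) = 10*z^4 + 93*z^3 + 116*z^2 + 18*z - 9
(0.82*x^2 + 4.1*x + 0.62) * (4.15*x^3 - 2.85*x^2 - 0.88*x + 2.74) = 3.403*x^5 + 14.678*x^4 - 9.8336*x^3 - 3.1282*x^2 + 10.6884*x + 1.6988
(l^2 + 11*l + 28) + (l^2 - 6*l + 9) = 2*l^2 + 5*l + 37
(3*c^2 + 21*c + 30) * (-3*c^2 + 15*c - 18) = -9*c^4 - 18*c^3 + 171*c^2 + 72*c - 540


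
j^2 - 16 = (j - 4)*(j + 4)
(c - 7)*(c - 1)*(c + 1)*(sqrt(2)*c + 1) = sqrt(2)*c^4 - 7*sqrt(2)*c^3 + c^3 - 7*c^2 - sqrt(2)*c^2 - c + 7*sqrt(2)*c + 7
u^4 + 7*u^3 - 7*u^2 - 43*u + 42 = (u - 2)*(u - 1)*(u + 3)*(u + 7)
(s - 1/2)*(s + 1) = s^2 + s/2 - 1/2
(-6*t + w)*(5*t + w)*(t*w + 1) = -30*t^3*w - t^2*w^2 - 30*t^2 + t*w^3 - t*w + w^2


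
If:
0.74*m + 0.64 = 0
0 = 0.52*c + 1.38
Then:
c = -2.65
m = -0.86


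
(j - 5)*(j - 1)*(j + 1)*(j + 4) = j^4 - j^3 - 21*j^2 + j + 20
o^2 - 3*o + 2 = (o - 2)*(o - 1)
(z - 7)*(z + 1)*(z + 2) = z^3 - 4*z^2 - 19*z - 14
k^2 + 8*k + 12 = (k + 2)*(k + 6)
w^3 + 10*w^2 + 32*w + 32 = (w + 2)*(w + 4)^2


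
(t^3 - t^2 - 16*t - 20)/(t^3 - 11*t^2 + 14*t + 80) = (t + 2)/(t - 8)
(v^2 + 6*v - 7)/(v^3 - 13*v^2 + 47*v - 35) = (v + 7)/(v^2 - 12*v + 35)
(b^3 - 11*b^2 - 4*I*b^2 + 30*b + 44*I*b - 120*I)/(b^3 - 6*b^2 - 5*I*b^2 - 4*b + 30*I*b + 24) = (b - 5)/(b - I)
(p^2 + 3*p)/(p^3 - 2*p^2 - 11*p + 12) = p/(p^2 - 5*p + 4)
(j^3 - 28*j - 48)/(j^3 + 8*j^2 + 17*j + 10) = (j^2 - 2*j - 24)/(j^2 + 6*j + 5)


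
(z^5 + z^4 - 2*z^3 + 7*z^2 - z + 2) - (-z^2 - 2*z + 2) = z^5 + z^4 - 2*z^3 + 8*z^2 + z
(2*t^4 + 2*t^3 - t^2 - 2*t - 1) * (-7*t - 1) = -14*t^5 - 16*t^4 + 5*t^3 + 15*t^2 + 9*t + 1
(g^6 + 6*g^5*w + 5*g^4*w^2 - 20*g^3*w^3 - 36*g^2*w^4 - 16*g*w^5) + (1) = g^6 + 6*g^5*w + 5*g^4*w^2 - 20*g^3*w^3 - 36*g^2*w^4 - 16*g*w^5 + 1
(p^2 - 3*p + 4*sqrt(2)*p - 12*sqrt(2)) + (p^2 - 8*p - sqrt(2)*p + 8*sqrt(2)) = 2*p^2 - 11*p + 3*sqrt(2)*p - 4*sqrt(2)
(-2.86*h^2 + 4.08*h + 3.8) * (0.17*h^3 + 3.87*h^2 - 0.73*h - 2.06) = -0.4862*h^5 - 10.3746*h^4 + 18.5234*h^3 + 17.6192*h^2 - 11.1788*h - 7.828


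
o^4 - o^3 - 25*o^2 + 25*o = o*(o - 5)*(o - 1)*(o + 5)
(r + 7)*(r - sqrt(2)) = r^2 - sqrt(2)*r + 7*r - 7*sqrt(2)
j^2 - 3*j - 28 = (j - 7)*(j + 4)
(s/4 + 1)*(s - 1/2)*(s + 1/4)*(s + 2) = s^4/4 + 23*s^3/16 + 51*s^2/32 - 11*s/16 - 1/4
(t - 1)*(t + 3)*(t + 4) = t^3 + 6*t^2 + 5*t - 12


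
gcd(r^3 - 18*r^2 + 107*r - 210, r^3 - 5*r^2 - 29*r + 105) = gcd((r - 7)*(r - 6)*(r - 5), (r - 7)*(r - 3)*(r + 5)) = r - 7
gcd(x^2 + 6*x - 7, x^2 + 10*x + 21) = x + 7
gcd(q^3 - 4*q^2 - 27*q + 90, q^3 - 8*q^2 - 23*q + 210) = q^2 - q - 30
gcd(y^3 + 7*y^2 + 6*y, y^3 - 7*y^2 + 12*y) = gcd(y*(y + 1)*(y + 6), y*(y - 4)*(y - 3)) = y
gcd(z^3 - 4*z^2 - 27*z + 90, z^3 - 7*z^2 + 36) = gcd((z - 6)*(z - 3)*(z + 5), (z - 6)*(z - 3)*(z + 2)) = z^2 - 9*z + 18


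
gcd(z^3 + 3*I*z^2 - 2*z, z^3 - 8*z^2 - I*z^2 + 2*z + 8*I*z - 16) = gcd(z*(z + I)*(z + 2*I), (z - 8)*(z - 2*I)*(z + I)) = z + I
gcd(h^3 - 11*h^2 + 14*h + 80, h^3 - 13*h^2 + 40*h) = h^2 - 13*h + 40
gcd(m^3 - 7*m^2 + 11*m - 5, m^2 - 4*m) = 1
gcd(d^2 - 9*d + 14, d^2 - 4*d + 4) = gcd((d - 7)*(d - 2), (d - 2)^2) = d - 2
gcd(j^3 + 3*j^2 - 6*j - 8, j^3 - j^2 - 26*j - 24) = j^2 + 5*j + 4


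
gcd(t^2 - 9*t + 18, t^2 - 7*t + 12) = t - 3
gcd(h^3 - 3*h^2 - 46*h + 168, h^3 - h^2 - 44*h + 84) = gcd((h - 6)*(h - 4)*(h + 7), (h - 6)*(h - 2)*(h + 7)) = h^2 + h - 42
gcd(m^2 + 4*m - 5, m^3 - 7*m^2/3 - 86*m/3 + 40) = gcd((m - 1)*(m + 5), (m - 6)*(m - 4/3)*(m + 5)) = m + 5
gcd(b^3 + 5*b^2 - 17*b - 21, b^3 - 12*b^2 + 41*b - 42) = b - 3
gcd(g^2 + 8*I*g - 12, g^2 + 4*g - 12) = 1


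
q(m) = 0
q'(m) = 0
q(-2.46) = 0.00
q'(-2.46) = 0.00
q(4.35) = 0.00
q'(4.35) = 0.00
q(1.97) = 0.00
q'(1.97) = 0.00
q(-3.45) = 0.00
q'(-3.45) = 0.00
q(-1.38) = 0.00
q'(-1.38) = 0.00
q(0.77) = 0.00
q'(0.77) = 0.00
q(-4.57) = 0.00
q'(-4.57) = 0.00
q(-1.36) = 0.00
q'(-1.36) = 0.00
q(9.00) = 0.00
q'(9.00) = 0.00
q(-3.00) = 0.00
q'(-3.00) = 0.00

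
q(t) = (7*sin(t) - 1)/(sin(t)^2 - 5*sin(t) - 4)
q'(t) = (-2*sin(t)*cos(t) + 5*cos(t))*(7*sin(t) - 1)/(sin(t)^2 - 5*sin(t) - 4)^2 + 7*cos(t)/(sin(t)^2 - 5*sin(t) - 4) = (-7*sin(t)^2 + 2*sin(t) - 33)*cos(t)/(sin(t)^2 - 5*sin(t) - 4)^2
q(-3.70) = -0.43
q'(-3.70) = 0.71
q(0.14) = 0.00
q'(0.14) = -1.49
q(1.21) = -0.71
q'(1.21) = -0.22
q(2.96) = -0.05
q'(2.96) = 1.36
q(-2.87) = 1.11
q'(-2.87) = 4.90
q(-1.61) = -4.01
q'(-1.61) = 0.41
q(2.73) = -0.31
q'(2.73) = 0.90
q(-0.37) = 1.71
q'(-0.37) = -7.60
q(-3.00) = 0.61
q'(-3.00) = 3.09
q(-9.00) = 2.20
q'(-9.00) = 10.19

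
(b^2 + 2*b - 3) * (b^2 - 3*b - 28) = b^4 - b^3 - 37*b^2 - 47*b + 84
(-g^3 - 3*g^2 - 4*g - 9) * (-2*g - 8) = 2*g^4 + 14*g^3 + 32*g^2 + 50*g + 72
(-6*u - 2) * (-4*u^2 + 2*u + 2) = 24*u^3 - 4*u^2 - 16*u - 4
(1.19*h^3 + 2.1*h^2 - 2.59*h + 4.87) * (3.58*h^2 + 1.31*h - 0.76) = 4.2602*h^5 + 9.0769*h^4 - 7.4256*h^3 + 12.4457*h^2 + 8.3481*h - 3.7012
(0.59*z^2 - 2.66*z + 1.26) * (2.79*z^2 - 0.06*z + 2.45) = 1.6461*z^4 - 7.4568*z^3 + 5.1205*z^2 - 6.5926*z + 3.087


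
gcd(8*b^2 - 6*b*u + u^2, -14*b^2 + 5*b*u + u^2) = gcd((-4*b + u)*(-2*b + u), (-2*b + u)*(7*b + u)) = -2*b + u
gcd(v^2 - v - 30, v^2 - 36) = v - 6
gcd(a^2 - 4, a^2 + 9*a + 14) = a + 2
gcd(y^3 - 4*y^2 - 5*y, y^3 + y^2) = y^2 + y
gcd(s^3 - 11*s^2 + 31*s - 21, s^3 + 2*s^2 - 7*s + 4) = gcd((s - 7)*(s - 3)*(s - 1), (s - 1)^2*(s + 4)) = s - 1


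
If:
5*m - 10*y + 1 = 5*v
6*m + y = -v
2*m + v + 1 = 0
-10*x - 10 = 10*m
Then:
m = 4/55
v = -63/55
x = -59/55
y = 39/55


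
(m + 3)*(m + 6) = m^2 + 9*m + 18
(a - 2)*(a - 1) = a^2 - 3*a + 2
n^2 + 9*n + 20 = (n + 4)*(n + 5)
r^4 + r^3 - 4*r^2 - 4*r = r*(r - 2)*(r + 1)*(r + 2)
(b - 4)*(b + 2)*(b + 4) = b^3 + 2*b^2 - 16*b - 32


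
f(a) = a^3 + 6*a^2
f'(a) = 3*a^2 + 12*a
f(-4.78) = 27.88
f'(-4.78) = 11.19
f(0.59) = 2.29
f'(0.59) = 8.12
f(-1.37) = 8.69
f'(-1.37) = -10.81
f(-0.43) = 1.03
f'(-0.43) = -4.61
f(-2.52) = 22.10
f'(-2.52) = -11.19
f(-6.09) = -3.34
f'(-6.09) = 38.18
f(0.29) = 0.53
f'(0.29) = 3.73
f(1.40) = 14.50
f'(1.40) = 22.68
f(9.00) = 1215.00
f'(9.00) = 351.00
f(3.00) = 81.00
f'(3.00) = 63.00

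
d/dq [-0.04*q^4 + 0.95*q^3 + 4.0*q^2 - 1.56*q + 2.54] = -0.16*q^3 + 2.85*q^2 + 8.0*q - 1.56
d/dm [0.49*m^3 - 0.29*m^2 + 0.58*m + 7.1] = 1.47*m^2 - 0.58*m + 0.58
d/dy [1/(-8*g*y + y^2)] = 2*(4*g - y)/(y^2*(8*g - y)^2)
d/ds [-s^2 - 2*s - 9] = -2*s - 2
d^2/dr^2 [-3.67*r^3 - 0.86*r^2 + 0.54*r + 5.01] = -22.02*r - 1.72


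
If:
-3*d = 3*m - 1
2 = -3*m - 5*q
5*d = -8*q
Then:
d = 24/49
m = -23/147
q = -15/49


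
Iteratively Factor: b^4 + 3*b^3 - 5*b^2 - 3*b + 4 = (b - 1)*(b^3 + 4*b^2 - b - 4) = (b - 1)*(b + 4)*(b^2 - 1) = (b - 1)*(b + 1)*(b + 4)*(b - 1)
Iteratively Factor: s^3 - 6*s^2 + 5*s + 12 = (s - 4)*(s^2 - 2*s - 3) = (s - 4)*(s + 1)*(s - 3)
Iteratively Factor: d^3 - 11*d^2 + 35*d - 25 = (d - 5)*(d^2 - 6*d + 5) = (d - 5)^2*(d - 1)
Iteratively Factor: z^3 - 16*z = (z - 4)*(z^2 + 4*z) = z*(z - 4)*(z + 4)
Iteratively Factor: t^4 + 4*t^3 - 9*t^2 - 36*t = (t + 4)*(t^3 - 9*t) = (t - 3)*(t + 4)*(t^2 + 3*t) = (t - 3)*(t + 3)*(t + 4)*(t)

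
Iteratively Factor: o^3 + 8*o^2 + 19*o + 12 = (o + 1)*(o^2 + 7*o + 12) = (o + 1)*(o + 3)*(o + 4)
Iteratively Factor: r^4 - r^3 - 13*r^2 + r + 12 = (r - 1)*(r^3 - 13*r - 12) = (r - 1)*(r + 3)*(r^2 - 3*r - 4) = (r - 4)*(r - 1)*(r + 3)*(r + 1)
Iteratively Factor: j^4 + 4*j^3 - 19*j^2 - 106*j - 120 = (j + 2)*(j^3 + 2*j^2 - 23*j - 60) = (j - 5)*(j + 2)*(j^2 + 7*j + 12) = (j - 5)*(j + 2)*(j + 4)*(j + 3)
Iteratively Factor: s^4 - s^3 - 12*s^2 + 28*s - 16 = (s - 2)*(s^3 + s^2 - 10*s + 8) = (s - 2)^2*(s^2 + 3*s - 4) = (s - 2)^2*(s + 4)*(s - 1)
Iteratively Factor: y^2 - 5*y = (y)*(y - 5)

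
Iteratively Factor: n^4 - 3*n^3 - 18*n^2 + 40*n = (n - 5)*(n^3 + 2*n^2 - 8*n) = (n - 5)*(n - 2)*(n^2 + 4*n) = n*(n - 5)*(n - 2)*(n + 4)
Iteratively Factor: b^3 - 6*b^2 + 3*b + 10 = (b + 1)*(b^2 - 7*b + 10) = (b - 5)*(b + 1)*(b - 2)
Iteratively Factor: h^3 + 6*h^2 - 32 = (h - 2)*(h^2 + 8*h + 16) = (h - 2)*(h + 4)*(h + 4)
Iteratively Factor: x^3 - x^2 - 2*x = (x)*(x^2 - x - 2) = x*(x - 2)*(x + 1)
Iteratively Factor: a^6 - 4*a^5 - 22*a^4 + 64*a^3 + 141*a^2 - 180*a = (a)*(a^5 - 4*a^4 - 22*a^3 + 64*a^2 + 141*a - 180) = a*(a + 3)*(a^4 - 7*a^3 - a^2 + 67*a - 60) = a*(a - 5)*(a + 3)*(a^3 - 2*a^2 - 11*a + 12) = a*(a - 5)*(a - 4)*(a + 3)*(a^2 + 2*a - 3) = a*(a - 5)*(a - 4)*(a - 1)*(a + 3)*(a + 3)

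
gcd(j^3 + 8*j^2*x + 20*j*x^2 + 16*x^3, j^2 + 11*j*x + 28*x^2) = j + 4*x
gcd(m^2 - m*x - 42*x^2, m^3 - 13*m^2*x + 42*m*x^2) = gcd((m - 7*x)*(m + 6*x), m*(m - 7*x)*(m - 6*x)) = -m + 7*x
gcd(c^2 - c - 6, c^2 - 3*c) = c - 3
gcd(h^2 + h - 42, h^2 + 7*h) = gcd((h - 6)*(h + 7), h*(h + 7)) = h + 7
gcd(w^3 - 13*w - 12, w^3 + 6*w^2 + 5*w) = w + 1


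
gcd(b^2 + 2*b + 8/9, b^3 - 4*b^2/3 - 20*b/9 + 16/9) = b + 4/3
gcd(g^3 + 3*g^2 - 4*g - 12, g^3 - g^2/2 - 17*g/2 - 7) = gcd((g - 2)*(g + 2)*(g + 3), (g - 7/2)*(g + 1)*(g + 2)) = g + 2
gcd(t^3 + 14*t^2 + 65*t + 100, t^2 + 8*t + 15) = t + 5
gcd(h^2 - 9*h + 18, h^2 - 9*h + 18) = h^2 - 9*h + 18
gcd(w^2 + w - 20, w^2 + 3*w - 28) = w - 4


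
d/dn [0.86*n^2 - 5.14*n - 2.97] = 1.72*n - 5.14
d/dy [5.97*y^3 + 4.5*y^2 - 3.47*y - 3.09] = 17.91*y^2 + 9.0*y - 3.47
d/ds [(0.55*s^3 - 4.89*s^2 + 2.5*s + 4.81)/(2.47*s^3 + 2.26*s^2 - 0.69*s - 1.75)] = (13.3213*s^4 - 13.109*s^3 - 40.8055*s^2 - 4.6262*s - 1.0561)/(6.1009*s^6 + 11.1644*s^5 + 1.699*s^4 - 11.7638*s^3 - 7.4339*s^2 + 2.415*s + 3.0625)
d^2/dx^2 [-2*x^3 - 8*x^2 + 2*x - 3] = -12*x - 16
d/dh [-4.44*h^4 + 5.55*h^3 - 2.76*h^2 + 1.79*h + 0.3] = -17.76*h^3 + 16.65*h^2 - 5.52*h + 1.79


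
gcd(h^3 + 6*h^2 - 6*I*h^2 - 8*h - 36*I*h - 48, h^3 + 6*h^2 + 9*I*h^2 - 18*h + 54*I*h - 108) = h + 6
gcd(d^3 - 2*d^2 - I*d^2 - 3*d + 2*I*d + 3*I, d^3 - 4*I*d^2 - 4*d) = 1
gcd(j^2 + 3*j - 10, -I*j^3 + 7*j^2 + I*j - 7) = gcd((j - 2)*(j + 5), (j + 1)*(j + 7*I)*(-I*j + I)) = 1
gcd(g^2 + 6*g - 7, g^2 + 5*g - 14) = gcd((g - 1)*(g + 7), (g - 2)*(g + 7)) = g + 7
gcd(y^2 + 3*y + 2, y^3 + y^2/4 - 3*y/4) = y + 1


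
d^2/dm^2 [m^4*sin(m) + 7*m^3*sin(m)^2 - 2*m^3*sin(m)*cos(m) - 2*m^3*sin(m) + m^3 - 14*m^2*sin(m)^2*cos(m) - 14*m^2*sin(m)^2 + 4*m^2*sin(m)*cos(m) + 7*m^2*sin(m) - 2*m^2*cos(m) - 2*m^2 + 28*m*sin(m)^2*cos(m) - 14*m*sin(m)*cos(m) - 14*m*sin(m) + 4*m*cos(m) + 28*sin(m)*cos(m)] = -m^4*sin(m) + 2*m^3*sin(m) + 4*m^3*sin(2*m) + 8*m^3*cos(m) + 14*m^3*cos(2*m) + 5*m^2*sin(m) + 34*m^2*sin(2*m) - 13*m^2*cos(m)/2 - 40*m^2*cos(2*m) - 63*m^2*cos(3*m)/2 + 24*m*sin(m) - 34*m*sin(2*m) - 42*m*sin(3*m) + 17*m*cos(m) - 5*m*cos(2*m) + 63*m*cos(3*m) + 27*m - 8*sin(m) - 52*sin(2*m) + 42*sin(3*m) - 39*cos(m) - 14*cos(2*m) + 7*cos(3*m) - 18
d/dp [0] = 0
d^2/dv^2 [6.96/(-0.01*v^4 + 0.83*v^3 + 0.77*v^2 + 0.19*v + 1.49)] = ((0.8352*v^2 - 34.6608*v - 10.7184)*(-0.01*v^4 + 0.83*v^3 + 0.77*v^2 + 0.19*v + 1.49) + 6.96*(-0.08*v^3 + 4.98*v^2 + 3.08*v + 0.38)*(-0.04*v^3 + 2.49*v^2 + 1.54*v + 0.19))/(-0.01*v^4 + 0.83*v^3 + 0.77*v^2 + 0.19*v + 1.49)^3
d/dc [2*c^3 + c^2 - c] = 6*c^2 + 2*c - 1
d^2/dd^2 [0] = 0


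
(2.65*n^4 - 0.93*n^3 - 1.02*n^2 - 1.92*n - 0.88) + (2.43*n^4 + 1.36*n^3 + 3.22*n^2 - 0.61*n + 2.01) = 5.08*n^4 + 0.43*n^3 + 2.2*n^2 - 2.53*n + 1.13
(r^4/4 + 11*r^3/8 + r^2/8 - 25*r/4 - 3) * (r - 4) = r^5/4 + 3*r^4/8 - 43*r^3/8 - 27*r^2/4 + 22*r + 12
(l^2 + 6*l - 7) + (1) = l^2 + 6*l - 6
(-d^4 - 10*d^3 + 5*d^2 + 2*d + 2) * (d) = -d^5 - 10*d^4 + 5*d^3 + 2*d^2 + 2*d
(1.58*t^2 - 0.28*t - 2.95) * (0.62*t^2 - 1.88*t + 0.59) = 0.9796*t^4 - 3.144*t^3 - 0.3704*t^2 + 5.3808*t - 1.7405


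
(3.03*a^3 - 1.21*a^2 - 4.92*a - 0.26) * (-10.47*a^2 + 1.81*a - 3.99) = -31.7241*a^5 + 18.153*a^4 + 37.2326*a^3 - 1.3551*a^2 + 19.1602*a + 1.0374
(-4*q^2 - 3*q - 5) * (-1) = 4*q^2 + 3*q + 5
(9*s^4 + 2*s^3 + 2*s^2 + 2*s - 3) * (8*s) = 72*s^5 + 16*s^4 + 16*s^3 + 16*s^2 - 24*s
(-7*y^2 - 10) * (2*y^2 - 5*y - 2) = -14*y^4 + 35*y^3 - 6*y^2 + 50*y + 20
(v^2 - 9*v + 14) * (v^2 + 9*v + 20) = v^4 - 47*v^2 - 54*v + 280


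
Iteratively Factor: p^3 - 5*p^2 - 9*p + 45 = (p - 3)*(p^2 - 2*p - 15) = (p - 5)*(p - 3)*(p + 3)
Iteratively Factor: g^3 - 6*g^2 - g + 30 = (g + 2)*(g^2 - 8*g + 15) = (g - 3)*(g + 2)*(g - 5)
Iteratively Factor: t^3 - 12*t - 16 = (t - 4)*(t^2 + 4*t + 4) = (t - 4)*(t + 2)*(t + 2)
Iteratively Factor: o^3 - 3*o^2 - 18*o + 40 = (o - 2)*(o^2 - o - 20) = (o - 5)*(o - 2)*(o + 4)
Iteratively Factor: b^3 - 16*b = (b)*(b^2 - 16) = b*(b + 4)*(b - 4)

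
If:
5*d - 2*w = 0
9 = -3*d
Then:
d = -3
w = -15/2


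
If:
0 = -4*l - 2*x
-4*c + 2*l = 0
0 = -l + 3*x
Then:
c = 0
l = 0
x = 0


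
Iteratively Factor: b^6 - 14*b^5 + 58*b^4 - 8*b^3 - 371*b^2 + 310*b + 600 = (b - 5)*(b^5 - 9*b^4 + 13*b^3 + 57*b^2 - 86*b - 120) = (b - 5)*(b - 3)*(b^4 - 6*b^3 - 5*b^2 + 42*b + 40) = (b - 5)*(b - 3)*(b + 1)*(b^3 - 7*b^2 + 2*b + 40) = (b - 5)*(b - 3)*(b + 1)*(b + 2)*(b^2 - 9*b + 20) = (b - 5)*(b - 4)*(b - 3)*(b + 1)*(b + 2)*(b - 5)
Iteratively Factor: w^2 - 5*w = (w - 5)*(w)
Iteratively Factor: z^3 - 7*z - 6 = (z + 2)*(z^2 - 2*z - 3) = (z - 3)*(z + 2)*(z + 1)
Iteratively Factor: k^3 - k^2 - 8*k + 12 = (k - 2)*(k^2 + k - 6) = (k - 2)*(k + 3)*(k - 2)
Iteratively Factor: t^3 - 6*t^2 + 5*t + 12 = (t + 1)*(t^2 - 7*t + 12) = (t - 4)*(t + 1)*(t - 3)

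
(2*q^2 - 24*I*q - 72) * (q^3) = 2*q^5 - 24*I*q^4 - 72*q^3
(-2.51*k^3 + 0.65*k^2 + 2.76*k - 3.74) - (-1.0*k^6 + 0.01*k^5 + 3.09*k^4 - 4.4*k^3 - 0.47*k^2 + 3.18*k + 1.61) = 1.0*k^6 - 0.01*k^5 - 3.09*k^4 + 1.89*k^3 + 1.12*k^2 - 0.42*k - 5.35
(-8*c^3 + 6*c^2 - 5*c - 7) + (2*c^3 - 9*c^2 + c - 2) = -6*c^3 - 3*c^2 - 4*c - 9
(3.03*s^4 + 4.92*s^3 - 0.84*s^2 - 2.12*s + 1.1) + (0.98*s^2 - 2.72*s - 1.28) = 3.03*s^4 + 4.92*s^3 + 0.14*s^2 - 4.84*s - 0.18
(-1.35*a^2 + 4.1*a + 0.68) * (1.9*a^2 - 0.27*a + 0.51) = -2.565*a^4 + 8.1545*a^3 - 0.5035*a^2 + 1.9074*a + 0.3468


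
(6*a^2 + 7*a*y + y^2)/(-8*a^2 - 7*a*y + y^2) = (6*a + y)/(-8*a + y)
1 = 1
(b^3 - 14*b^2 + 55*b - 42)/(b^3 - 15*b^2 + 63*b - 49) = (b - 6)/(b - 7)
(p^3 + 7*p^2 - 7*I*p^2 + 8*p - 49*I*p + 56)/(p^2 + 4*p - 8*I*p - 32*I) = (p^2 + p*(7 + I) + 7*I)/(p + 4)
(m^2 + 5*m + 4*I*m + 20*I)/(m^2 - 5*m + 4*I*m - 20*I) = (m + 5)/(m - 5)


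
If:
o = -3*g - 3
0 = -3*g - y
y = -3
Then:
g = 1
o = -6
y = -3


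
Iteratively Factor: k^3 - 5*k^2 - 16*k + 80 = (k + 4)*(k^2 - 9*k + 20) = (k - 4)*(k + 4)*(k - 5)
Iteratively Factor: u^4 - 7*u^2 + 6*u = (u - 2)*(u^3 + 2*u^2 - 3*u) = (u - 2)*(u + 3)*(u^2 - u) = (u - 2)*(u - 1)*(u + 3)*(u)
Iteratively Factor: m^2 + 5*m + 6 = (m + 2)*(m + 3)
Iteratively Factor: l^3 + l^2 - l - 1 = (l + 1)*(l^2 - 1) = (l + 1)^2*(l - 1)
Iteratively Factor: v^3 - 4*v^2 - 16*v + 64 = (v - 4)*(v^2 - 16) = (v - 4)^2*(v + 4)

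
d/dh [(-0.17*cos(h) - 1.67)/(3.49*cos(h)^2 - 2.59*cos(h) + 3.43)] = (-0.5933*cos(h)^2 - 11.6566*cos(h) + 4.9084)*sin(h)/(12.1801*cos(h)^4 - 18.0782*cos(h)^3 + 30.6495*cos(h)^2 - 17.7674*cos(h) + 11.7649)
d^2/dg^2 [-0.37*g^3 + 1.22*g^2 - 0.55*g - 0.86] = 2.44 - 2.22*g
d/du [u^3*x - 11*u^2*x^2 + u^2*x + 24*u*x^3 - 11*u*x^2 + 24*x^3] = x*(3*u^2 - 22*u*x + 2*u + 24*x^2 - 11*x)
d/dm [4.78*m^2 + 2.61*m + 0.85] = 9.56*m + 2.61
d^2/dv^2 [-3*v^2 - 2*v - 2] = -6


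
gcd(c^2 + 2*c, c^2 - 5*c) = c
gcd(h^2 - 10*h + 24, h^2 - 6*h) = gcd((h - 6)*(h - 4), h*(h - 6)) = h - 6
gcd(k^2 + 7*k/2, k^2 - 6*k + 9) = 1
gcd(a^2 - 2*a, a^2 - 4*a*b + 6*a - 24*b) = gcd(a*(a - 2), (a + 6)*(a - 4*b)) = 1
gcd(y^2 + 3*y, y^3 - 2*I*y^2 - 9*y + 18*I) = y + 3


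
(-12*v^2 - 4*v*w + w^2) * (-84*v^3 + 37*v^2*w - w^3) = 1008*v^5 - 108*v^4*w - 232*v^3*w^2 + 49*v^2*w^3 + 4*v*w^4 - w^5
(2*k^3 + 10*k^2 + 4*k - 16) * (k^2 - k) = 2*k^5 + 8*k^4 - 6*k^3 - 20*k^2 + 16*k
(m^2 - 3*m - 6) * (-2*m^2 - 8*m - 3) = -2*m^4 - 2*m^3 + 33*m^2 + 57*m + 18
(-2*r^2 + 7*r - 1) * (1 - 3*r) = 6*r^3 - 23*r^2 + 10*r - 1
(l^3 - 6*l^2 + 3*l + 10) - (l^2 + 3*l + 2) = l^3 - 7*l^2 + 8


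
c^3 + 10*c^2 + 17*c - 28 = (c - 1)*(c + 4)*(c + 7)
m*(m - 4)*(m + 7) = m^3 + 3*m^2 - 28*m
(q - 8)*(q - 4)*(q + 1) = q^3 - 11*q^2 + 20*q + 32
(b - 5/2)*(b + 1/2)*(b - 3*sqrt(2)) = b^3 - 3*sqrt(2)*b^2 - 2*b^2 - 5*b/4 + 6*sqrt(2)*b + 15*sqrt(2)/4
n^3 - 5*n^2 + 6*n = n*(n - 3)*(n - 2)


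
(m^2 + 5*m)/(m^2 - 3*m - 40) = m/(m - 8)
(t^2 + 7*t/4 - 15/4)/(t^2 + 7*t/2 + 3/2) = (4*t - 5)/(2*(2*t + 1))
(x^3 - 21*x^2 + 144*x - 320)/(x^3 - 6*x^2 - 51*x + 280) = (x - 8)/(x + 7)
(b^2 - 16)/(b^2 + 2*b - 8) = (b - 4)/(b - 2)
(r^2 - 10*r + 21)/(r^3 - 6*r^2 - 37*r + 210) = (r - 3)/(r^2 + r - 30)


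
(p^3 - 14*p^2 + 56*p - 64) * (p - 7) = p^4 - 21*p^3 + 154*p^2 - 456*p + 448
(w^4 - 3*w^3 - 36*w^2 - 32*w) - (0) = w^4 - 3*w^3 - 36*w^2 - 32*w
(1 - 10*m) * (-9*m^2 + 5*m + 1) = 90*m^3 - 59*m^2 - 5*m + 1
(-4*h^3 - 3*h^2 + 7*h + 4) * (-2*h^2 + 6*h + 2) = 8*h^5 - 18*h^4 - 40*h^3 + 28*h^2 + 38*h + 8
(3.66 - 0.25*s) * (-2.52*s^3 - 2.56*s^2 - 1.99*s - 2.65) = 0.63*s^4 - 8.5832*s^3 - 8.8721*s^2 - 6.6209*s - 9.699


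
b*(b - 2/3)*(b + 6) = b^3 + 16*b^2/3 - 4*b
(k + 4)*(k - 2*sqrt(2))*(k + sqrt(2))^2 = k^4 + 4*k^3 - 6*k^2 - 24*k - 4*sqrt(2)*k - 16*sqrt(2)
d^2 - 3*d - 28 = (d - 7)*(d + 4)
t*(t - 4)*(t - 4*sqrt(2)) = t^3 - 4*sqrt(2)*t^2 - 4*t^2 + 16*sqrt(2)*t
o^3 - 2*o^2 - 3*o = o*(o - 3)*(o + 1)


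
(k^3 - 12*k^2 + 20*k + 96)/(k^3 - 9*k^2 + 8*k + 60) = (k - 8)/(k - 5)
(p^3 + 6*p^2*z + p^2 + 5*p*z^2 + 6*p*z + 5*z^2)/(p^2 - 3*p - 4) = (p^2 + 6*p*z + 5*z^2)/(p - 4)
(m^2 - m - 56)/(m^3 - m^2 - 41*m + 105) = (m - 8)/(m^2 - 8*m + 15)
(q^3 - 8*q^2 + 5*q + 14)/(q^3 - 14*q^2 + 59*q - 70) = (q + 1)/(q - 5)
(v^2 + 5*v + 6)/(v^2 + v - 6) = (v + 2)/(v - 2)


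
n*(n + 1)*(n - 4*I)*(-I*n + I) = -I*n^4 - 4*n^3 + I*n^2 + 4*n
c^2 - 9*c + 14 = (c - 7)*(c - 2)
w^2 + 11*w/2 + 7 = (w + 2)*(w + 7/2)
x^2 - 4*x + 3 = (x - 3)*(x - 1)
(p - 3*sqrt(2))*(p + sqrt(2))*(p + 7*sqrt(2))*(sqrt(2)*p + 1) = sqrt(2)*p^4 + 11*p^3 - 29*sqrt(2)*p^2 - 118*p - 42*sqrt(2)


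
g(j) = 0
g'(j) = 0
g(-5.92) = 0.00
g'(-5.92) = 0.00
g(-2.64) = 0.00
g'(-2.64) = 0.00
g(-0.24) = 0.00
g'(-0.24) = 0.00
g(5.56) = 0.00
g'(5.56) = 0.00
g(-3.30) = 0.00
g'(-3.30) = 0.00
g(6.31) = 0.00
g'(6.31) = 0.00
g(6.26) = 0.00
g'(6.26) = 0.00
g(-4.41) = 0.00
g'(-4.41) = 0.00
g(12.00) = 0.00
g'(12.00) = 0.00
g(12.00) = 0.00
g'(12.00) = 0.00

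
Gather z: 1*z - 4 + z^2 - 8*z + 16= z^2 - 7*z + 12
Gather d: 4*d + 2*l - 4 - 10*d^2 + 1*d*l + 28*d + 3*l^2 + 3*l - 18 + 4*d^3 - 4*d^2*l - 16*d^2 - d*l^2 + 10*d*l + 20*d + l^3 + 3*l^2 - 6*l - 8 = 4*d^3 + d^2*(-4*l - 26) + d*(-l^2 + 11*l + 52) + l^3 + 6*l^2 - l - 30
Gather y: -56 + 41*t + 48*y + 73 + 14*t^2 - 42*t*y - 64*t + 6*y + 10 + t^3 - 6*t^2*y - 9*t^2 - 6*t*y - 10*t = t^3 + 5*t^2 - 33*t + y*(-6*t^2 - 48*t + 54) + 27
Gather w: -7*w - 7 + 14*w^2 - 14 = 14*w^2 - 7*w - 21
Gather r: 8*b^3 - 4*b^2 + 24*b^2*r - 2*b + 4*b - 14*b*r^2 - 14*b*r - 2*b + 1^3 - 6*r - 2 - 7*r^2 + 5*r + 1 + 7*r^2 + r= 8*b^3 - 4*b^2 - 14*b*r^2 + r*(24*b^2 - 14*b)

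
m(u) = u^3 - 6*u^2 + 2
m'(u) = 3*u^2 - 12*u = 3*u*(u - 4)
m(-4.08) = -165.80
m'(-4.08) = 98.90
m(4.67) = -27.01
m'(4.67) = 9.39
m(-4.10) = -167.78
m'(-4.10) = 99.63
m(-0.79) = -2.24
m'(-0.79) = 11.35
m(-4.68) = -231.92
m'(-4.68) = 121.87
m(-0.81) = -2.47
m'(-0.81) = 11.69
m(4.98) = -23.30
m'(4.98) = 14.64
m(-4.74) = -239.30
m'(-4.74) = 124.28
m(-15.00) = -4723.00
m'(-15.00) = 855.00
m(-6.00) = -430.00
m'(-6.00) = 180.00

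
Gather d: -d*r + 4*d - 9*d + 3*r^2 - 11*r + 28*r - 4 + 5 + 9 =d*(-r - 5) + 3*r^2 + 17*r + 10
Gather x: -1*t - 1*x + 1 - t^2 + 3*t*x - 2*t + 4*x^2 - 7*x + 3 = -t^2 - 3*t + 4*x^2 + x*(3*t - 8) + 4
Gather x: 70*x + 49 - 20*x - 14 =50*x + 35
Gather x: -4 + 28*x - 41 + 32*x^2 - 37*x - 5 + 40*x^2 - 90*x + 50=72*x^2 - 99*x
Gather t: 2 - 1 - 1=0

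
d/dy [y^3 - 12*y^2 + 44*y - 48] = 3*y^2 - 24*y + 44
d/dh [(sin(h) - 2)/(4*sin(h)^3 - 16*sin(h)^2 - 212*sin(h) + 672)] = (-sin(h)^3 + 5*sin(h)^2 - 8*sin(h) + 31)*cos(h)/(2*(sin(h)^3 - 4*sin(h)^2 - 53*sin(h) + 168)^2)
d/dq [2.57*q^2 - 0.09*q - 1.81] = 5.14*q - 0.09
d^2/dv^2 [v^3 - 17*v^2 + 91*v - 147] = 6*v - 34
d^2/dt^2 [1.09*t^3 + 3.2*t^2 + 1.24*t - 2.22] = 6.54*t + 6.4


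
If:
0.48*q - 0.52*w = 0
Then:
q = 1.08333333333333*w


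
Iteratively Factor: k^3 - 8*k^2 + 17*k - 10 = (k - 5)*(k^2 - 3*k + 2) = (k - 5)*(k - 1)*(k - 2)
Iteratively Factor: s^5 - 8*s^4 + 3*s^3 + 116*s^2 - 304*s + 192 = (s - 1)*(s^4 - 7*s^3 - 4*s^2 + 112*s - 192) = (s - 3)*(s - 1)*(s^3 - 4*s^2 - 16*s + 64) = (s - 4)*(s - 3)*(s - 1)*(s^2 - 16) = (s - 4)*(s - 3)*(s - 1)*(s + 4)*(s - 4)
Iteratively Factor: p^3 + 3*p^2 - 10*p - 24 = (p + 4)*(p^2 - p - 6) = (p - 3)*(p + 4)*(p + 2)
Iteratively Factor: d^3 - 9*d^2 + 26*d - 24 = (d - 2)*(d^2 - 7*d + 12) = (d - 4)*(d - 2)*(d - 3)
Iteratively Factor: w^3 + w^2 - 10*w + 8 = (w - 1)*(w^2 + 2*w - 8) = (w - 1)*(w + 4)*(w - 2)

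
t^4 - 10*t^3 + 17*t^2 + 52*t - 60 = (t - 6)*(t - 5)*(t - 1)*(t + 2)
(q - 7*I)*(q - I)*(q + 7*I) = q^3 - I*q^2 + 49*q - 49*I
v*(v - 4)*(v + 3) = v^3 - v^2 - 12*v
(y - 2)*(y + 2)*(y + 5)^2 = y^4 + 10*y^3 + 21*y^2 - 40*y - 100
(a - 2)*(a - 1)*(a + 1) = a^3 - 2*a^2 - a + 2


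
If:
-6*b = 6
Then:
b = -1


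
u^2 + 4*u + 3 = (u + 1)*(u + 3)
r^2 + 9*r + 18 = (r + 3)*(r + 6)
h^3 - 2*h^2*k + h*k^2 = h*(h - k)^2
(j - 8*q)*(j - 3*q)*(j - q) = j^3 - 12*j^2*q + 35*j*q^2 - 24*q^3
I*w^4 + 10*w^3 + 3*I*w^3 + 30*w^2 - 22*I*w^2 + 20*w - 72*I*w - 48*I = (w + 2)*(w - 6*I)*(w - 4*I)*(I*w + I)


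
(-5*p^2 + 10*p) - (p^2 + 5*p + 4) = -6*p^2 + 5*p - 4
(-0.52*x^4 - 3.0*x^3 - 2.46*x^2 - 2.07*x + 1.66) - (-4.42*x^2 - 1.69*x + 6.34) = -0.52*x^4 - 3.0*x^3 + 1.96*x^2 - 0.38*x - 4.68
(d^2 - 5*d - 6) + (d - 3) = d^2 - 4*d - 9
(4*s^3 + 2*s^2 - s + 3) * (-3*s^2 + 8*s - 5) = -12*s^5 + 26*s^4 - s^3 - 27*s^2 + 29*s - 15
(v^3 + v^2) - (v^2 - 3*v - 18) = v^3 + 3*v + 18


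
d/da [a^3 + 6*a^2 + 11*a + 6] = 3*a^2 + 12*a + 11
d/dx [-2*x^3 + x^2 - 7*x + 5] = -6*x^2 + 2*x - 7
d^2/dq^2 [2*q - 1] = 0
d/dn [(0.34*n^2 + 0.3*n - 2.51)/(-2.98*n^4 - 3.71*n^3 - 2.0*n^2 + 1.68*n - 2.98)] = (2.0264*n^5 + 3.9434*n^4 - 27.6932*n^3 - 26.7651*n^2 - 12.0664*n + 3.3228)/(8.8804*n^8 + 22.1116*n^7 + 25.6841*n^6 + 4.8272*n^5 + 9.2952*n^4 + 15.3916*n^3 + 14.7424*n^2 - 10.0128*n + 8.8804)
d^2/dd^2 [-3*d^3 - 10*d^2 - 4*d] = -18*d - 20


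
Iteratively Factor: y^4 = (y)*(y^3) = y^2*(y^2) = y^3*(y)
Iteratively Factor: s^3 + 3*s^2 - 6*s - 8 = (s + 1)*(s^2 + 2*s - 8) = (s + 1)*(s + 4)*(s - 2)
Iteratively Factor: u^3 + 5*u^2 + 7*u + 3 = (u + 1)*(u^2 + 4*u + 3) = (u + 1)*(u + 3)*(u + 1)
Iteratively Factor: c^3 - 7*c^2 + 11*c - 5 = (c - 1)*(c^2 - 6*c + 5) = (c - 5)*(c - 1)*(c - 1)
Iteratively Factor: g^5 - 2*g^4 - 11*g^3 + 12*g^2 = (g - 4)*(g^4 + 2*g^3 - 3*g^2) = (g - 4)*(g - 1)*(g^3 + 3*g^2) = g*(g - 4)*(g - 1)*(g^2 + 3*g) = g^2*(g - 4)*(g - 1)*(g + 3)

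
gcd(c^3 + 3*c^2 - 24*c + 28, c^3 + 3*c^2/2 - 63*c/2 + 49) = c^2 + 5*c - 14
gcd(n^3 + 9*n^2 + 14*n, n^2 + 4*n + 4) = n + 2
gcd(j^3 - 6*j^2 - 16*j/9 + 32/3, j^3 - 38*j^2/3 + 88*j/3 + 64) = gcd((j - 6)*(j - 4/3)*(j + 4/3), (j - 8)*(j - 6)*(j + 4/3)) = j^2 - 14*j/3 - 8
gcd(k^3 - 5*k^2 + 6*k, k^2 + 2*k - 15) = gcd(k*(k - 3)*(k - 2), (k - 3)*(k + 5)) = k - 3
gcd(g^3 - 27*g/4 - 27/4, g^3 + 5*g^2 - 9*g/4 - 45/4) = g + 3/2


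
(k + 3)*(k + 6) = k^2 + 9*k + 18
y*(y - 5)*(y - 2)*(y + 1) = y^4 - 6*y^3 + 3*y^2 + 10*y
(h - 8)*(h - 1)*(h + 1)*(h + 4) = h^4 - 4*h^3 - 33*h^2 + 4*h + 32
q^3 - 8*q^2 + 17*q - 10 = (q - 5)*(q - 2)*(q - 1)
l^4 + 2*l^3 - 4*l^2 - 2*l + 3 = (l - 1)^2*(l + 1)*(l + 3)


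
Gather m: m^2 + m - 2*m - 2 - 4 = m^2 - m - 6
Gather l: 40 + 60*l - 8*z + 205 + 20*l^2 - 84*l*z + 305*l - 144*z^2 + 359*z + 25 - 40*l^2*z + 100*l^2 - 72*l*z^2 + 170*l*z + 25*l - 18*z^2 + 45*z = l^2*(120 - 40*z) + l*(-72*z^2 + 86*z + 390) - 162*z^2 + 396*z + 270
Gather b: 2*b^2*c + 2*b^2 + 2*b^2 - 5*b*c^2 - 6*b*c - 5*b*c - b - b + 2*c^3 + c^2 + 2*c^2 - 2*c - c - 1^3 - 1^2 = b^2*(2*c + 4) + b*(-5*c^2 - 11*c - 2) + 2*c^3 + 3*c^2 - 3*c - 2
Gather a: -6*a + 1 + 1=2 - 6*a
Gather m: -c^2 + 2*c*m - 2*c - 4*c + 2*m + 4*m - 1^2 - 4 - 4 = -c^2 - 6*c + m*(2*c + 6) - 9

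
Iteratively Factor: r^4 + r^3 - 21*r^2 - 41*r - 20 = (r + 1)*(r^3 - 21*r - 20) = (r + 1)^2*(r^2 - r - 20) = (r - 5)*(r + 1)^2*(r + 4)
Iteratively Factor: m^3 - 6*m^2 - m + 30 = (m - 3)*(m^2 - 3*m - 10) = (m - 3)*(m + 2)*(m - 5)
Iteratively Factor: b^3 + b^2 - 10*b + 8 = (b - 1)*(b^2 + 2*b - 8) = (b - 2)*(b - 1)*(b + 4)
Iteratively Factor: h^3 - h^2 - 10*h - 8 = (h + 1)*(h^2 - 2*h - 8) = (h + 1)*(h + 2)*(h - 4)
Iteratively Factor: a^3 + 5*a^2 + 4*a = (a)*(a^2 + 5*a + 4) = a*(a + 4)*(a + 1)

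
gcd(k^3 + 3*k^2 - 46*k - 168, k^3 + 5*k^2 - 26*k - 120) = k^2 + 10*k + 24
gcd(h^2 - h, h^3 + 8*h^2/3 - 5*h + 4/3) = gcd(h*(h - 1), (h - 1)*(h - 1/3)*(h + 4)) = h - 1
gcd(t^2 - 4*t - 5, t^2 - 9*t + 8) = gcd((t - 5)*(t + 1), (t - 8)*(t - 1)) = 1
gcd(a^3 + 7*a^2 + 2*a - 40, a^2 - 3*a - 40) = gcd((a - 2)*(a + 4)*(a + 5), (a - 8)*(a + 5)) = a + 5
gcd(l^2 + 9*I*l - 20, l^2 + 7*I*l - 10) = l + 5*I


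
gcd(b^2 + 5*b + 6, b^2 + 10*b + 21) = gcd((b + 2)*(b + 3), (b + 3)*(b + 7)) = b + 3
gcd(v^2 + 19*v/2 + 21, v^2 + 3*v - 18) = v + 6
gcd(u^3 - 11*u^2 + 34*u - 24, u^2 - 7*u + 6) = u^2 - 7*u + 6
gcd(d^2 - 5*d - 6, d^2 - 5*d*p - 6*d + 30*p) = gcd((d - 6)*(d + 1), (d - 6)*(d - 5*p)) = d - 6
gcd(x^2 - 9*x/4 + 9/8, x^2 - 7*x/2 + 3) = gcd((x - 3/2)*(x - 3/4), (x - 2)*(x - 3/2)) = x - 3/2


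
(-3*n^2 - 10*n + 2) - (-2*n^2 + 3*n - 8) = -n^2 - 13*n + 10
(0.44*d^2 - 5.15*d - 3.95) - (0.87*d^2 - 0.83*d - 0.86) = -0.43*d^2 - 4.32*d - 3.09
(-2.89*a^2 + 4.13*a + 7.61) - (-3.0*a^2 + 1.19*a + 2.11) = 0.11*a^2 + 2.94*a + 5.5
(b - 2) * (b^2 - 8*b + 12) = b^3 - 10*b^2 + 28*b - 24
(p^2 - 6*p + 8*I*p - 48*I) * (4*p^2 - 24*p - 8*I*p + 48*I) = 4*p^4 - 48*p^3 + 24*I*p^3 + 208*p^2 - 288*I*p^2 - 768*p + 864*I*p + 2304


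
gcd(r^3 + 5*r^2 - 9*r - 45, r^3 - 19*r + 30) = r^2 + 2*r - 15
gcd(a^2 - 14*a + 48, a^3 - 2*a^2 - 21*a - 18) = a - 6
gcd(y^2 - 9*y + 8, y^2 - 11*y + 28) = 1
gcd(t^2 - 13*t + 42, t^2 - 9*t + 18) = t - 6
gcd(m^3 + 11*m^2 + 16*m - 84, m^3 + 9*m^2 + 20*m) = 1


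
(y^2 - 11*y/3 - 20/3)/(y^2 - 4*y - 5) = (y + 4/3)/(y + 1)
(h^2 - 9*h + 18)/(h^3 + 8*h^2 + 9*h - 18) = (h^2 - 9*h + 18)/(h^3 + 8*h^2 + 9*h - 18)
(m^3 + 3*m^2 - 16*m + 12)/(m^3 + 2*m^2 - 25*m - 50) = (m^3 + 3*m^2 - 16*m + 12)/(m^3 + 2*m^2 - 25*m - 50)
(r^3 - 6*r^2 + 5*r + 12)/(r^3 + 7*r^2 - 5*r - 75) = (r^2 - 3*r - 4)/(r^2 + 10*r + 25)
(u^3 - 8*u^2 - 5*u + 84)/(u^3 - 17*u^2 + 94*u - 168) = (u + 3)/(u - 6)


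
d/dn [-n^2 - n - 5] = -2*n - 1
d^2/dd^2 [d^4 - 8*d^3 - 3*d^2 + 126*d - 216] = 12*d^2 - 48*d - 6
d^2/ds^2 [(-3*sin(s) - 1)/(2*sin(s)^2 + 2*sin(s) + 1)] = (12*sin(s)^5 + 4*sin(s)^4 - 48*sin(s)^3 - 34*sin(s)^2 + 13*sin(s) + 8)/(2*sin(s) - cos(2*s) + 2)^3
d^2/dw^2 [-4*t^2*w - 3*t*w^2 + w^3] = -6*t + 6*w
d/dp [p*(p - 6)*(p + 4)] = 3*p^2 - 4*p - 24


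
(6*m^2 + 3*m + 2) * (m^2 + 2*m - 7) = 6*m^4 + 15*m^3 - 34*m^2 - 17*m - 14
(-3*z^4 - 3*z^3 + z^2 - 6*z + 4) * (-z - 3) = 3*z^5 + 12*z^4 + 8*z^3 + 3*z^2 + 14*z - 12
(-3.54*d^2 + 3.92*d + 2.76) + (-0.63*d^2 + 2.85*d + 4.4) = -4.17*d^2 + 6.77*d + 7.16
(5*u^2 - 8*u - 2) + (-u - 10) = 5*u^2 - 9*u - 12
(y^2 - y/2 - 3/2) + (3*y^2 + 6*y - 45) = 4*y^2 + 11*y/2 - 93/2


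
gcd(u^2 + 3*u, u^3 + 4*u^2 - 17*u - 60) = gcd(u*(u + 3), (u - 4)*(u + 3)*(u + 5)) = u + 3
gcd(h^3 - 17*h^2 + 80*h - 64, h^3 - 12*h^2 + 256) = h^2 - 16*h + 64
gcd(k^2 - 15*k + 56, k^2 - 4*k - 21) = k - 7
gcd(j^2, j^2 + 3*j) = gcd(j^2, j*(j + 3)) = j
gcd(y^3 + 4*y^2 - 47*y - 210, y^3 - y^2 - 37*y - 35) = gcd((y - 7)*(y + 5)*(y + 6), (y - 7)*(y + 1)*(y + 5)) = y^2 - 2*y - 35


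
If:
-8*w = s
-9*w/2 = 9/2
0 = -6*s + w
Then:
No Solution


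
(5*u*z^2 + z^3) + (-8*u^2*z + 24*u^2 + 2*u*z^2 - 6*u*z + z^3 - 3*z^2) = -8*u^2*z + 24*u^2 + 7*u*z^2 - 6*u*z + 2*z^3 - 3*z^2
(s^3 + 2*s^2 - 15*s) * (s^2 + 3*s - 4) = s^5 + 5*s^4 - 13*s^3 - 53*s^2 + 60*s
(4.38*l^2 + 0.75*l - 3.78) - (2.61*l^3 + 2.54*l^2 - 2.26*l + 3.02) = -2.61*l^3 + 1.84*l^2 + 3.01*l - 6.8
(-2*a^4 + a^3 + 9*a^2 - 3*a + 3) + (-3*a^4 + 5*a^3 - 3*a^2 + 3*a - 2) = -5*a^4 + 6*a^3 + 6*a^2 + 1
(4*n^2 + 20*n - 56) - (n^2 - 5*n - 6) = 3*n^2 + 25*n - 50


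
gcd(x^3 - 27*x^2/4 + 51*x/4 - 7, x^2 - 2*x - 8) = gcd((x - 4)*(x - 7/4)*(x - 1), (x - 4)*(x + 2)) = x - 4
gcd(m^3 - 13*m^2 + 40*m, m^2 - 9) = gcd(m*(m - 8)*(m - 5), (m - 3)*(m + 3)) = 1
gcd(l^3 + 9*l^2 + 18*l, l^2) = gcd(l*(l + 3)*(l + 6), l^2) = l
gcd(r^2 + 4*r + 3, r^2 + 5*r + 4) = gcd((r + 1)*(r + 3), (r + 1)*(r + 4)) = r + 1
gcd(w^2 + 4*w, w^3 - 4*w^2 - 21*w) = w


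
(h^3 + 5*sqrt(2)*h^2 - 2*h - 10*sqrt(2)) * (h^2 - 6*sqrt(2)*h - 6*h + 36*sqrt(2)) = h^5 - 6*h^4 - sqrt(2)*h^4 - 62*h^3 + 6*sqrt(2)*h^3 + 2*sqrt(2)*h^2 + 372*h^2 - 12*sqrt(2)*h + 120*h - 720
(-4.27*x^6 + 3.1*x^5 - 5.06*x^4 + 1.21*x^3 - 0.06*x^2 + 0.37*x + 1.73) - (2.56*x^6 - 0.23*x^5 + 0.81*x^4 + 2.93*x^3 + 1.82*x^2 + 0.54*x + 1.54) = -6.83*x^6 + 3.33*x^5 - 5.87*x^4 - 1.72*x^3 - 1.88*x^2 - 0.17*x + 0.19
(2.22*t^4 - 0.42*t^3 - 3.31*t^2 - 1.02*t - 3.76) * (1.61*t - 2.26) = 3.5742*t^5 - 5.6934*t^4 - 4.3799*t^3 + 5.8384*t^2 - 3.7484*t + 8.4976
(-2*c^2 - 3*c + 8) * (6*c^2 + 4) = -12*c^4 - 18*c^3 + 40*c^2 - 12*c + 32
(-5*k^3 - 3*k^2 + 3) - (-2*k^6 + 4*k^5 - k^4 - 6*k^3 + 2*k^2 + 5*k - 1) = 2*k^6 - 4*k^5 + k^4 + k^3 - 5*k^2 - 5*k + 4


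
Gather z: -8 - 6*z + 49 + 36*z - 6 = 30*z + 35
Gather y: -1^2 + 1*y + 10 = y + 9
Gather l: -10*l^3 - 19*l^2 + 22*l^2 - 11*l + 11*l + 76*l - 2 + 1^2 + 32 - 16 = -10*l^3 + 3*l^2 + 76*l + 15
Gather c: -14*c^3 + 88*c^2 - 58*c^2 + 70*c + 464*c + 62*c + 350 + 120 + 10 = -14*c^3 + 30*c^2 + 596*c + 480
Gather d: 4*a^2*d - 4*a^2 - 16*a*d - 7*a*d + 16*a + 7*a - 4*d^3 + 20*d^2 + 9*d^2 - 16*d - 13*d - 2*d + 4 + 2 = -4*a^2 + 23*a - 4*d^3 + 29*d^2 + d*(4*a^2 - 23*a - 31) + 6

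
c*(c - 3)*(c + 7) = c^3 + 4*c^2 - 21*c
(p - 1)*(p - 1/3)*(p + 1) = p^3 - p^2/3 - p + 1/3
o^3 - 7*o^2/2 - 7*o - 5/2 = (o - 5)*(o + 1/2)*(o + 1)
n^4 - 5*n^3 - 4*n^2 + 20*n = n*(n - 5)*(n - 2)*(n + 2)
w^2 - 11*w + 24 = (w - 8)*(w - 3)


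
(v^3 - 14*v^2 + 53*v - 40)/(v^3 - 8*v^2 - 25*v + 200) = (v - 1)/(v + 5)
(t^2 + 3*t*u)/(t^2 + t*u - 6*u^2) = t/(t - 2*u)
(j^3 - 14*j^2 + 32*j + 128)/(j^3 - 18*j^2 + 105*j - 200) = (j^2 - 6*j - 16)/(j^2 - 10*j + 25)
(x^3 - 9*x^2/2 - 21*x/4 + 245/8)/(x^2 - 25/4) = (4*x^2 - 28*x + 49)/(2*(2*x - 5))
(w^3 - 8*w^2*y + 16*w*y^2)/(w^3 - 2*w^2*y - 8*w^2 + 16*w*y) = (w^2 - 8*w*y + 16*y^2)/(w^2 - 2*w*y - 8*w + 16*y)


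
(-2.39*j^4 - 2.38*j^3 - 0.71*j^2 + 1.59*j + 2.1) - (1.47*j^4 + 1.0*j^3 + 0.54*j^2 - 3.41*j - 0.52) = -3.86*j^4 - 3.38*j^3 - 1.25*j^2 + 5.0*j + 2.62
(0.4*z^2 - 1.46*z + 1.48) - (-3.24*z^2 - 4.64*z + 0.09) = 3.64*z^2 + 3.18*z + 1.39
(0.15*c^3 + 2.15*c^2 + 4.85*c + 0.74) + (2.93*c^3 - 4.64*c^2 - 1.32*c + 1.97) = 3.08*c^3 - 2.49*c^2 + 3.53*c + 2.71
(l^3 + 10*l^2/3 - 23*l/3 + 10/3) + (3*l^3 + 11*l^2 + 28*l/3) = 4*l^3 + 43*l^2/3 + 5*l/3 + 10/3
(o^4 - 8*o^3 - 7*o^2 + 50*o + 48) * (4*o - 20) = 4*o^5 - 52*o^4 + 132*o^3 + 340*o^2 - 808*o - 960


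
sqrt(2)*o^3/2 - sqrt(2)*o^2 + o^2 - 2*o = o*(o - 2)*(sqrt(2)*o/2 + 1)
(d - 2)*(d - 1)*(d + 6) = d^3 + 3*d^2 - 16*d + 12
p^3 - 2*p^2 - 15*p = p*(p - 5)*(p + 3)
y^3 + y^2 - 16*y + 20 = (y - 2)^2*(y + 5)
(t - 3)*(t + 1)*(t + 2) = t^3 - 7*t - 6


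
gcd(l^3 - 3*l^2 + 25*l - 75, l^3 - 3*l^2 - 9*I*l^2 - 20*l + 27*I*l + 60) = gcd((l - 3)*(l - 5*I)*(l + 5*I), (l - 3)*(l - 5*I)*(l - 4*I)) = l^2 + l*(-3 - 5*I) + 15*I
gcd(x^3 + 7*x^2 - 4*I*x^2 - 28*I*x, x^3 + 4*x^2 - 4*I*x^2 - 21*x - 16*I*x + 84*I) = x^2 + x*(7 - 4*I) - 28*I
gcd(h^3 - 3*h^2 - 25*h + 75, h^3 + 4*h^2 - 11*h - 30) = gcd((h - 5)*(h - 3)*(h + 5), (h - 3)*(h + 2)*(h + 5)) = h^2 + 2*h - 15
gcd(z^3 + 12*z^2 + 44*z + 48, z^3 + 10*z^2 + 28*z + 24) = z^2 + 8*z + 12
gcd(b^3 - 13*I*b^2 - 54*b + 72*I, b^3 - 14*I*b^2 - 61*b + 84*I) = b^2 - 7*I*b - 12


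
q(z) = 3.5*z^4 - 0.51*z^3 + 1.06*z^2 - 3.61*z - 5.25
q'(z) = 14.0*z^3 - 1.53*z^2 + 2.12*z - 3.61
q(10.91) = 49006.16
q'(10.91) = 18017.76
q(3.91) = 784.40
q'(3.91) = 818.16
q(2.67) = 160.83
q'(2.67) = 257.62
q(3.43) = 458.70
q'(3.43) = 550.61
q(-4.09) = 1041.54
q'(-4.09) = -995.73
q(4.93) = 2009.15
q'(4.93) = 1647.18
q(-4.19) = 1144.76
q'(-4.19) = -1069.19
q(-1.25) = 10.46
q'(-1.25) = -35.99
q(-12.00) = 73647.99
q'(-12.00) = -24441.37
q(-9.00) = 23448.39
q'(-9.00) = -10352.62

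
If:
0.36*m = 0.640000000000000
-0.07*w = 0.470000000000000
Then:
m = 1.78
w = -6.71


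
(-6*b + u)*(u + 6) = -6*b*u - 36*b + u^2 + 6*u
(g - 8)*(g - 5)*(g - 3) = g^3 - 16*g^2 + 79*g - 120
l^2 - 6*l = l*(l - 6)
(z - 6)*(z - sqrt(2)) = z^2 - 6*z - sqrt(2)*z + 6*sqrt(2)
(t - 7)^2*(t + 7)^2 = t^4 - 98*t^2 + 2401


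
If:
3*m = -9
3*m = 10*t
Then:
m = -3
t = -9/10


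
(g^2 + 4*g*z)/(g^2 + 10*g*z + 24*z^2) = g/(g + 6*z)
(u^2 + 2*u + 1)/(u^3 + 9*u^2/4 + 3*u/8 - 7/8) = 8*(u + 1)/(8*u^2 + 10*u - 7)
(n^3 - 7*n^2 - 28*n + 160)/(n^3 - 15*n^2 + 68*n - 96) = (n + 5)/(n - 3)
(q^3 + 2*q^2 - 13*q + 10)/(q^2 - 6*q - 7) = (-q^3 - 2*q^2 + 13*q - 10)/(-q^2 + 6*q + 7)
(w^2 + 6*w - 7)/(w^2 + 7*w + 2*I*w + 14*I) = (w - 1)/(w + 2*I)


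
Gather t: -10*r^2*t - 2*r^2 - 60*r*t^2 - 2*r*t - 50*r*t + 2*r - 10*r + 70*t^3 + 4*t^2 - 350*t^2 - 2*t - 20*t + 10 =-2*r^2 - 8*r + 70*t^3 + t^2*(-60*r - 346) + t*(-10*r^2 - 52*r - 22) + 10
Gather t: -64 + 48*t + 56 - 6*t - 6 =42*t - 14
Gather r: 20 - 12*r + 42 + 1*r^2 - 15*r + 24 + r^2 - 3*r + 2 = 2*r^2 - 30*r + 88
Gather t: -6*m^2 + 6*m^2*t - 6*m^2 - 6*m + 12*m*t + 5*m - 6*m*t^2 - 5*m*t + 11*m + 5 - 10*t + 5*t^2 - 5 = -12*m^2 + 10*m + t^2*(5 - 6*m) + t*(6*m^2 + 7*m - 10)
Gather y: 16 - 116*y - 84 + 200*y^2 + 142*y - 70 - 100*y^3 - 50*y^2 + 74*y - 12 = -100*y^3 + 150*y^2 + 100*y - 150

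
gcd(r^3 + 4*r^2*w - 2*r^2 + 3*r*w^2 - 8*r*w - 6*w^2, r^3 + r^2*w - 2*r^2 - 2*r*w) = r^2 + r*w - 2*r - 2*w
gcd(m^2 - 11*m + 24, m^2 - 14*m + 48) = m - 8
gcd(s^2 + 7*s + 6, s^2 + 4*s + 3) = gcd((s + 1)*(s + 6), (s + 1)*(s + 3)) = s + 1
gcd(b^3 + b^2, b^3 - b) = b^2 + b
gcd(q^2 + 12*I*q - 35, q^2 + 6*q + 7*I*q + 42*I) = q + 7*I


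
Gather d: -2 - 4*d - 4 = -4*d - 6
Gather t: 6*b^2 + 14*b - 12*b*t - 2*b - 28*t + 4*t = 6*b^2 + 12*b + t*(-12*b - 24)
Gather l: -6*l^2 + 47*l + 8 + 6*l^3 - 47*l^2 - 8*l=6*l^3 - 53*l^2 + 39*l + 8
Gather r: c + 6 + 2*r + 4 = c + 2*r + 10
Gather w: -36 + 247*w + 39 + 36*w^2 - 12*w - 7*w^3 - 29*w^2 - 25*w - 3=-7*w^3 + 7*w^2 + 210*w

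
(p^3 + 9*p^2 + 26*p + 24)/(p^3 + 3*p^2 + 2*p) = (p^2 + 7*p + 12)/(p*(p + 1))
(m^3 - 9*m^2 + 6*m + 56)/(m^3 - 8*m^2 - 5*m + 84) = (m + 2)/(m + 3)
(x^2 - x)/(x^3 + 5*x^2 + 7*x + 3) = x*(x - 1)/(x^3 + 5*x^2 + 7*x + 3)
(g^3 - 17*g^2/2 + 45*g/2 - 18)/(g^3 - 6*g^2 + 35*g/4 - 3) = 2*(g - 3)/(2*g - 1)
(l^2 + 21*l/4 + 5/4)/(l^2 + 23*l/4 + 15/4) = (4*l + 1)/(4*l + 3)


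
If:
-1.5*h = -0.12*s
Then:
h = 0.08*s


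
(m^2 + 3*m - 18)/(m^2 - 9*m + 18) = (m + 6)/(m - 6)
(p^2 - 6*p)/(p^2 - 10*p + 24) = p/(p - 4)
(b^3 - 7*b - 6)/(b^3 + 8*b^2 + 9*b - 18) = (b^3 - 7*b - 6)/(b^3 + 8*b^2 + 9*b - 18)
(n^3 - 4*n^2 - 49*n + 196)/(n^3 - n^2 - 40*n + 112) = (n - 7)/(n - 4)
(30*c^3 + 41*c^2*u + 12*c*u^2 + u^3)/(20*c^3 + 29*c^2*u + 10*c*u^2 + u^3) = (6*c + u)/(4*c + u)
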